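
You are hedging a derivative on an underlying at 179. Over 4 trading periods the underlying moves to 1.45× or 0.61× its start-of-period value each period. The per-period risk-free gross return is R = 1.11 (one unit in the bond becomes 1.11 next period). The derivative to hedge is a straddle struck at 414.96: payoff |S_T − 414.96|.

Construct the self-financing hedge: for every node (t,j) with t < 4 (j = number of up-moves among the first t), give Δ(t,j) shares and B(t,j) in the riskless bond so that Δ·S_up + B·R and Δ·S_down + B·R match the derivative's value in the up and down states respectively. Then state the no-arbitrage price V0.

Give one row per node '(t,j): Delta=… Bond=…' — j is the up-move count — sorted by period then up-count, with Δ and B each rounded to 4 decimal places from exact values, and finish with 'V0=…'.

(0,0): Delta=-0.2281 Bond=197.4181
(1,0): Delta=-1.0000 Bond=303.4152
(1,1): Delta=-0.0073 Bond=161.8229
(2,0): Delta=-1.0000 Bond=336.7908
(2,1): Delta=-1.0000 Bond=336.7908
(2,2): Delta=0.2767 Bond=72.7496
(3,0): Delta=-1.0000 Bond=373.8378
(3,1): Delta=-1.0000 Bond=373.8378
(3,2): Delta=-1.0000 Bond=373.8378
(3,3): Delta=0.6419 Bond=-118.5463
V0=156.5838

No-arbitrage ⇒ martingale measure with p* = (R−d)/(u−d) = 0.5952.
Payoff layer (t=4): V(4,0)=390.1759, V(4,1)=356.0471, V(4,2)=274.9211, V(4,3)=82.0806, V(4,4)=376.3106
(3,0): S=40.6296. Δ = (V_up−V_dn)/(S_up−S_dn) = (356.0471−390.1759)/(58.9129−24.7841) = -1.0000. V = [p*·356.0471 + (1−p*)·390.1759]/1.11 = 333.2082. B = V − Δ·S = 373.8378.
(3,1): S=96.5786. Δ = (V_up−V_dn)/(S_up−S_dn) = (274.9211−356.0471)/(140.0389−58.9129) = -1.0000. V = [p*·274.9211 + (1−p*)·356.0471]/1.11 = 277.2593. B = V − Δ·S = 373.8378.
(3,2): S=229.5720. Δ = (V_up−V_dn)/(S_up−S_dn) = (82.0806−274.9211)/(332.8794−140.0389) = -1.0000. V = [p*·82.0806 + (1−p*)·274.9211]/1.11 = 144.2659. B = V − Δ·S = 373.8378.
(3,3): S=545.7039. Δ = (V_up−V_dn)/(S_up−S_dn) = (376.3106−82.0806)/(791.2706−332.8794) = 0.6419. V = [p*·376.3106 + (1−p*)·82.0806]/1.11 = 231.7275. B = V − Δ·S = -118.5463.
(2,0): S=66.6059. Δ = (V_up−V_dn)/(S_up−S_dn) = (277.2593−333.2082)/(96.5786−40.6296) = -1.0000. V = [p*·277.2593 + (1−p*)·333.2082]/1.11 = 270.1849. B = V − Δ·S = 336.7908.
(2,1): S=158.3255. Δ = (V_up−V_dn)/(S_up−S_dn) = (144.2659−277.2593)/(229.5720−96.5786) = -1.0000. V = [p*·144.2659 + (1−p*)·277.2593]/1.11 = 178.4653. B = V − Δ·S = 336.7908.
(2,2): S=376.3475. Δ = (V_up−V_dn)/(S_up−S_dn) = (231.7275−144.2659)/(545.7039−229.5720) = 0.2767. V = [p*·231.7275 + (1−p*)·144.2659]/1.11 = 176.8706. B = V − Δ·S = 72.7496.
(1,0): S=109.1900. Δ = (V_up−V_dn)/(S_up−S_dn) = (178.4653−270.1849)/(158.3255−66.6059) = -1.0000. V = [p*·178.4653 + (1−p*)·270.1849]/1.11 = 194.2252. B = V − Δ·S = 303.4152.
(1,1): S=259.5500. Δ = (V_up−V_dn)/(S_up−S_dn) = (176.8706−178.4653)/(376.3475−158.3255) = -0.0073. V = [p*·176.8706 + (1−p*)·178.4653]/1.11 = 159.9244. B = V − Δ·S = 161.8229.
(0,0): S=179.0000. Δ = (V_up−V_dn)/(S_up−S_dn) = (159.9244−194.2252)/(259.5500−109.1900) = -0.2281. V = [p*·159.9244 + (1−p*)·194.2252]/1.11 = 156.5838. B = V − Δ·S = 197.4181.
Check: Δ(0,0)·S0 + B(0,0) = 156.5838 = V0.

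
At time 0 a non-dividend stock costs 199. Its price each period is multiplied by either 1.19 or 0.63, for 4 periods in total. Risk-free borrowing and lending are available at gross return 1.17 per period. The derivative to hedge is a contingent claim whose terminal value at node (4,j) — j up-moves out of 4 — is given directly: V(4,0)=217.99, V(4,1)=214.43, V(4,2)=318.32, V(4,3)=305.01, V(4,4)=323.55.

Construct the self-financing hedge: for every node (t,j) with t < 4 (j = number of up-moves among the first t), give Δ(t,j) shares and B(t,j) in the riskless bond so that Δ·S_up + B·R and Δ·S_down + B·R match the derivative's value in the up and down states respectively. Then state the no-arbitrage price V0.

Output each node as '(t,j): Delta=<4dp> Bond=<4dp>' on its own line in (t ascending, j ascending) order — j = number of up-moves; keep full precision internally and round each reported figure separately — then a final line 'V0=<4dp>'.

(0,0): Delta=0.0879 Bond=153.8817
(1,0): Delta=-0.0544 Bond=197.8721
(1,1): Delta=0.0906 Bond=179.3812
(2,0): Delta=1.9334 Bond=74.5110
(2,1): Delta=-0.0933 Bond=237.3252
(2,2): Delta=0.0943 Bond=208.8593
(3,0): Delta=-0.1278 Bond=189.7393
(3,1): Delta=1.9738 Bond=83.3793
(3,2): Delta=-0.1339 Bond=284.8665
(3,3): Delta=0.0987 Bond=242.8654
V0=171.3650

No-arbitrage ⇒ martingale measure with p* = (R−d)/(u−d) = 0.9643.
Terminal values V(4,·): V(4,0)=217.9900, V(4,1)=214.4300, V(4,2)=318.3200, V(4,3)=305.0100, V(4,4)=323.5500
  t=3,j=0: stock 49.7594 → up 59.2136 (V=214.4300), down 31.3484 (V=217.9900). Price 183.3822; hedge Δ=-0.1278, bond B=189.7393.
  t=3,j=1: stock 93.9899 → up 111.8480 (V=318.3200), down 59.2136 (V=214.4300). Price 268.8971; hedge Δ=1.9738, bond B=83.3793.
  t=3,j=2: stock 177.5365 → up 211.2684 (V=305.0100), down 111.8480 (V=318.3200). Price 261.0986; hedge Δ=-0.1339, bond B=284.8665.
  t=3,j=3: stock 335.3466 → up 399.0625 (V=323.5500), down 211.2684 (V=305.0100). Price 275.9725; hedge Δ=0.0987, bond B=242.8654.
  t=2,j=0: stock 78.9831 → up 93.9899 (V=268.8971), down 49.7594 (V=183.3822). Price 227.2163; hedge Δ=1.9334, bond B=74.5110.
  t=2,j=1: stock 149.1903 → up 177.5365 (V=261.0986), down 93.9899 (V=268.8971). Price 223.3992; hedge Δ=-0.0933, bond B=237.3252.
  t=2,j=2: stock 281.8039 → up 335.3466 (V=275.9725), down 177.5365 (V=261.0986). Price 235.4199; hedge Δ=0.0943, bond B=208.8593.
  t=1,j=0: stock 125.3700 → up 149.1903 (V=223.3992), down 78.9831 (V=227.2163). Price 191.0560; hedge Δ=-0.0544, bond B=197.8721.
  t=1,j=1: stock 236.8100 → up 281.8039 (V=235.4199), down 149.1903 (V=223.3992). Price 200.8467; hedge Δ=0.0906, bond B=179.3812.
  t=0,j=0: stock 199.0000 → up 236.8100 (V=200.8467), down 125.3700 (V=191.0560). Price 171.3650; hedge Δ=0.0879, bond B=153.8817.
Root portfolio cost Δ·199+B reproduces V0=171.3650.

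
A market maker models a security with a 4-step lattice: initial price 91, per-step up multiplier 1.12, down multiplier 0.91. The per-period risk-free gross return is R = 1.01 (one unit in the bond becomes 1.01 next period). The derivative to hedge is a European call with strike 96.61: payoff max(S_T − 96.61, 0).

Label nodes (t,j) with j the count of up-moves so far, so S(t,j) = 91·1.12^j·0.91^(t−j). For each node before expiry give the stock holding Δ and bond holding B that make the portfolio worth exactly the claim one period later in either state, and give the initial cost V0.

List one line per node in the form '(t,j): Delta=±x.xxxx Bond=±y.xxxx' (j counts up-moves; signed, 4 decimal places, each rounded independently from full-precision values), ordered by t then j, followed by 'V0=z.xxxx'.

Risk-neutral probability p* = (R−d)/(u−d) = (1.01−0.91)/(1.12−0.91) = 0.4762.
At expiry t=4: V(4,0)=0.0000, V(4,1)=0.0000, V(4,2)=0.0000, V(4,3)=19.7321, V(4,4)=46.5803
  t=3,j=0: stock 68.5750 → up 76.8040 (V=0.0000), down 62.4032 (V=0.0000). Price 0.0000; hedge Δ=0.0000, bond B=0.0000.
  t=3,j=1: stock 84.4000 → up 94.5279 (V=0.0000), down 76.8040 (V=0.0000). Price 0.0000; hedge Δ=0.0000, bond B=0.0000.
  t=3,j=2: stock 103.8769 → up 116.3421 (V=19.7321), down 94.5279 (V=0.0000). Price 9.3032; hedge Δ=0.9046, bond B=-84.6591.
  t=3,j=3: stock 127.8484 → up 143.1903 (V=46.5803), down 116.3421 (V=19.7321). Price 32.1950; hedge Δ=1.0000, bond B=-95.6535.
  t=2,j=0: stock 75.3571 → up 84.4000 (V=0.0000), down 68.5750 (V=0.0000). Price 0.0000; hedge Δ=0.0000, bond B=0.0000.
  t=2,j=1: stock 92.7472 → up 103.8769 (V=9.3032), down 84.4000 (V=0.0000). Price 4.3862; hedge Δ=0.4777, bond B=-39.9147.
  t=2,j=2: stock 114.1504 → up 127.8484 (V=32.1950), down 103.8769 (V=9.3032). Price 20.0040; hedge Δ=0.9550, bond B=-89.0045.
  t=1,j=0: stock 82.8100 → up 92.7472 (V=4.3862), down 75.3571 (V=0.0000). Price 2.0680; hedge Δ=0.2522, bond B=-18.8188.
  t=1,j=1: stock 101.9200 → up 114.1504 (V=20.0040), down 92.7472 (V=4.3862). Price 11.7062; hedge Δ=0.7297, bond B=-62.6642.
  t=0,j=0: stock 91.0000 → up 101.9200 (V=11.7062), down 82.8100 (V=2.0680). Price 6.5917; hedge Δ=0.5044, bond B=-39.3045.
The time-0 hedge costs 6.5917, which is the no-arbitrage price.

(0,0): Delta=0.5044 Bond=-39.3045
(1,0): Delta=0.2522 Bond=-18.8188
(1,1): Delta=0.7297 Bond=-62.6642
(2,0): Delta=0.0000 Bond=0.0000
(2,1): Delta=0.4777 Bond=-39.9147
(2,2): Delta=0.9550 Bond=-89.0045
(3,0): Delta=0.0000 Bond=0.0000
(3,1): Delta=0.0000 Bond=0.0000
(3,2): Delta=0.9046 Bond=-84.6591
(3,3): Delta=1.0000 Bond=-95.6535
V0=6.5917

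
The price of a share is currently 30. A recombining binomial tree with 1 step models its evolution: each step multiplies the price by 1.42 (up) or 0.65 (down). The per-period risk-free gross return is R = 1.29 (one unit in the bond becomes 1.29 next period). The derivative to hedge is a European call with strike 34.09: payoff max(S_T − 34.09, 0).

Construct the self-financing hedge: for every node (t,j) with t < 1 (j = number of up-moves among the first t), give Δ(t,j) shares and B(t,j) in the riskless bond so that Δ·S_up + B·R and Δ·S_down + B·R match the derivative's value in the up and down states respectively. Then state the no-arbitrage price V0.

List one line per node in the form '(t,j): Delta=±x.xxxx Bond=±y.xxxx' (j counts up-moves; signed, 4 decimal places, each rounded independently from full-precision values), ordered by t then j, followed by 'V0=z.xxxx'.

Under the risk-neutral measure, an up-move has probability p* = (R−d)/(u−d) = 0.8312 and values discount at R = 1.29.
Terminal values V(1,·): V(1,0)=0.0000, V(1,1)=8.5100
(0,0): S=30.0000. Δ = (V_up−V_dn)/(S_up−S_dn) = (8.5100−0.0000)/(42.6000−19.5000) = 0.3684. V = [p*·8.5100 + (1−p*)·0.0000]/1.29 = 5.4831. B = V − Δ·S = -5.5688.
Check: Δ(0,0)·S0 + B(0,0) = 5.4831 = V0.

(0,0): Delta=0.3684 Bond=-5.5688
V0=5.4831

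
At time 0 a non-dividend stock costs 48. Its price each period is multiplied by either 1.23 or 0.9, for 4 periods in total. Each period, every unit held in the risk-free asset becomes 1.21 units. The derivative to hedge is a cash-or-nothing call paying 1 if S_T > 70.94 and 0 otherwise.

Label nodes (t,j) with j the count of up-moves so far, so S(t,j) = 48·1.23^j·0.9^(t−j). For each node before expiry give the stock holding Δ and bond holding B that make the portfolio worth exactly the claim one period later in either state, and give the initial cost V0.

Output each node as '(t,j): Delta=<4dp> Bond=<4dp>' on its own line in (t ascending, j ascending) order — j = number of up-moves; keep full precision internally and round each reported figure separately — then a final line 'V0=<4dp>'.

(0,0): Delta=0.0057 Bond=0.1826
(1,0): Delta=0.0423 Bond=-1.3585
(1,1): Delta=0.0040 Bond=0.3228
(2,0): Delta=0.0000 Bond=0.0000
(2,1): Delta=0.0443 Bond=-1.7499
(2,2): Delta=0.0021 Bond=0.5287
(3,0): Delta=0.0000 Bond=0.0000
(3,1): Delta=0.0000 Bond=0.0000
(3,2): Delta=0.0464 Bond=-2.2539
(3,3): Delta=0.0000 Bond=0.8264
V0=0.4570

No-arbitrage ⇒ martingale measure with p* = (R−d)/(u−d) = 0.9394.
At expiry t=4: V(4,0)=0.0000, V(4,1)=0.0000, V(4,2)=0.0000, V(4,3)=1.0000, V(4,4)=1.0000
Node (3,0) S=34.9920: V=(p*·0.0000+(1−p*)·0.0000)/1.21=0.0000; Δ=(0.0000−0.0000)/(43.0402−31.4928)=0.0000; B=V−Δ·S=0.0000
Node (3,1) S=47.8224: V=(p*·0.0000+(1−p*)·0.0000)/1.21=0.0000; Δ=(0.0000−0.0000)/(58.8216−43.0402)=0.0000; B=V−Δ·S=0.0000
Node (3,2) S=65.3573: V=(p*·1.0000+(1−p*)·0.0000)/1.21=0.7764; Δ=(1.0000−0.0000)/(80.3895−58.8216)=0.0464; B=V−Δ·S=-2.2539
Node (3,3) S=89.3216: V=(p*·1.0000+(1−p*)·1.0000)/1.21=0.8264; Δ=(1.0000−1.0000)/(109.8656−80.3895)=0.0000; B=V−Δ·S=0.8264
Node (2,0) S=38.8800: V=(p*·0.0000+(1−p*)·0.0000)/1.21=0.0000; Δ=(0.0000−0.0000)/(47.8224−34.9920)=0.0000; B=V−Δ·S=0.0000
Node (2,1) S=53.1360: V=(p*·0.7764+(1−p*)·0.0000)/1.21=0.6027; Δ=(0.7764−0.0000)/(65.3573−47.8224)=0.0443; B=V−Δ·S=-1.7499
Node (2,2) S=72.6192: V=(p*·0.8264+(1−p*)·0.7764)/1.21=0.6805; Δ=(0.8264−0.7764)/(89.3216−65.3573)=0.0021; B=V−Δ·S=0.5287
Node (1,0) S=43.2000: V=(p*·0.6027+(1−p*)·0.0000)/1.21=0.4679; Δ=(0.6027−0.0000)/(53.1360−38.8800)=0.0423; B=V−Δ·S=-1.3585
Node (1,1) S=59.0400: V=(p*·0.6805+(1−p*)·0.6027)/1.21=0.5585; Δ=(0.6805−0.6027)/(72.6192−53.1360)=0.0040; B=V−Δ·S=0.3228
Node (0,0) S=48.0000: V=(p*·0.5585+(1−p*)·0.4679)/1.21=0.4570; Δ=(0.5585−0.4679)/(59.0400−43.2000)=0.0057; B=V−Δ·S=0.1826
Check: Δ(0,0)·S0 + B(0,0) = 0.4570 = V0.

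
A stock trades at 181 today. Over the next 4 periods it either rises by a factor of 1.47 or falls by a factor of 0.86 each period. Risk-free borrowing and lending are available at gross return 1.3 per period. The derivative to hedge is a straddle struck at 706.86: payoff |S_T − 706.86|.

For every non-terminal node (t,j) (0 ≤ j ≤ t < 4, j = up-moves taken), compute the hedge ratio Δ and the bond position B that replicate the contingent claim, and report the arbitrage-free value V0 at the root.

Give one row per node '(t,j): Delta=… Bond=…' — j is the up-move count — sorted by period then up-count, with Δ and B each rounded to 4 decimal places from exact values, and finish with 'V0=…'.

(0,0): Delta=-0.5720 Bond=196.2441
(1,0): Delta=-1.0000 Bond=321.7387
(1,1): Delta=-0.4753 Bond=229.3772
(2,0): Delta=-1.0000 Bond=418.2604
(2,1): Delta=-1.0000 Bond=418.2604
(2,2): Delta=-0.3567 Bond=251.7996
(3,0): Delta=-1.0000 Bond=543.7385
(3,1): Delta=-1.0000 Bond=543.7385
(3,2): Delta=-1.0000 Bond=543.7385
(3,3): Delta=-0.2112 Bond=243.7308
V0=92.7109

No-arbitrage ⇒ martingale measure with p* = (R−d)/(u−d) = 0.7213.
Payoff layer (t=4): V(4,0)=607.8515, V(4,1)=537.6246, V(4,2)=417.5855, V(4,3)=212.4024, V(4,4)=138.3175
  t=3,j=0: stock 115.1261 → up 169.2354 (V=537.6246), down 99.0085 (V=607.8515). Price 428.6123; hedge Δ=-1.0000, bond B=543.7385.
  t=3,j=1: stock 196.7854 → up 289.2745 (V=417.5855), down 169.2354 (V=537.6246). Price 346.9531; hedge Δ=-1.0000, bond B=543.7385.
  t=3,j=2: stock 336.3657 → up 494.4576 (V=212.4024), down 289.2745 (V=417.5855). Price 207.3728; hedge Δ=-1.0000, bond B=543.7385.
  t=3,j=3: stock 574.9507 → up 845.1775 (V=138.3175), down 494.4576 (V=212.4024). Price 122.2801; hedge Δ=-0.2112, bond B=243.7308.
  t=2,j=0: stock 133.8676 → up 196.7854 (V=346.9531), down 115.1261 (V=428.6123). Price 284.3928; hedge Δ=-1.0000, bond B=418.2604.
  t=2,j=1: stock 228.8202 → up 336.3657 (V=207.3728), down 196.7854 (V=346.9531). Price 189.4402; hedge Δ=-1.0000, bond B=418.2604.
  t=2,j=2: stock 391.1229 → up 574.9507 (V=122.2801), down 336.3657 (V=207.3728). Price 112.3034; hedge Δ=-0.3567, bond B=251.7996.
  t=1,j=0: stock 155.6600 → up 228.8202 (V=189.4402), down 133.8676 (V=284.3928). Price 166.0787; hedge Δ=-1.0000, bond B=321.7387.
  t=1,j=1: stock 266.0700 → up 391.1229 (V=112.3034), down 228.8202 (V=189.4402). Price 102.9235; hedge Δ=-0.4753, bond B=229.3772.
  t=0,j=0: stock 181.0000 → up 266.0700 (V=102.9235), down 155.6600 (V=166.0787). Price 92.7109; hedge Δ=-0.5720, bond B=196.2441.
Each (Δ,B) replicates both successor values, so the strategy is self-financing and V0 is arbitrage-free.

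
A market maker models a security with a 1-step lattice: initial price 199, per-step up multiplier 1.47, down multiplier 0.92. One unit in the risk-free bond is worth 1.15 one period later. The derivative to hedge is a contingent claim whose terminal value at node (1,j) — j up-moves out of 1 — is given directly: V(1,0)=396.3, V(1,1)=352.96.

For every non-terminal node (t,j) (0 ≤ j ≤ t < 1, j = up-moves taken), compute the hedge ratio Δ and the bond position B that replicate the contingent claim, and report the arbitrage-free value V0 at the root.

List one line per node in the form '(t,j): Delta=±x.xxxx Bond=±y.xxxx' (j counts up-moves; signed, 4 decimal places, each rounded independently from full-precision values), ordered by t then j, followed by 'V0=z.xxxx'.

Under the risk-neutral measure, an up-move has probability p* = (R−d)/(u−d) = 0.4182 and values discount at R = 1.15.
Payoff layer (t=1): V(1,0)=396.3000, V(1,1)=352.9600
(0,0): S=199.0000. Δ = (V_up−V_dn)/(S_up−S_dn) = (352.9600−396.3000)/(292.5300−183.0800) = -0.3960. V = [p*·352.9600 + (1−p*)·396.3000]/1.15 = 328.8487. B = V − Δ·S = 407.6487.
Check: Δ(0,0)·S0 + B(0,0) = 328.8487 = V0.

(0,0): Delta=-0.3960 Bond=407.6487
V0=328.8487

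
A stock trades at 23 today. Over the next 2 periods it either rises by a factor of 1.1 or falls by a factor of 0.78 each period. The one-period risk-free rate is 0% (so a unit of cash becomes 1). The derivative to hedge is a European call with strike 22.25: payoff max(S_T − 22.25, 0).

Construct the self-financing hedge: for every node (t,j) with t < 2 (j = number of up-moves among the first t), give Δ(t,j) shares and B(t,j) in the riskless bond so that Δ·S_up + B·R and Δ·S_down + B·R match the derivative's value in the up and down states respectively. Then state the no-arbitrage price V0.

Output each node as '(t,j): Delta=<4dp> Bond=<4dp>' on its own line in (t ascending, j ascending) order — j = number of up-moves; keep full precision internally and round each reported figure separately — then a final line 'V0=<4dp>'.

The replicating-portfolio and risk-neutral prices coincide; use p* = (1−0.78)/(1.1−0.78) = 0.6875 for the latter.
At expiry t=2: V(2,0)=0.0000, V(2,1)=0.0000, V(2,2)=5.5800
(1,0): S=17.9400. Δ = (V_up−V_dn)/(S_up−S_dn) = (0.0000−0.0000)/(19.7340−13.9932) = 0.0000. V = [p*·0.0000 + (1−p*)·0.0000]/1 = 0.0000. B = V − Δ·S = 0.0000.
(1,1): S=25.3000. Δ = (V_up−V_dn)/(S_up−S_dn) = (5.5800−0.0000)/(27.8300−19.7340) = 0.6892. V = [p*·5.5800 + (1−p*)·0.0000]/1 = 3.8363. B = V − Δ·S = -13.6013.
(0,0): S=23.0000. Δ = (V_up−V_dn)/(S_up−S_dn) = (3.8363−0.0000)/(25.3000−17.9400) = 0.5212. V = [p*·3.8363 + (1−p*)·0.0000]/1 = 2.6374. B = V − Δ·S = -9.3509.
Each (Δ,B) replicates both successor values, so the strategy is self-financing and V0 is arbitrage-free.

(0,0): Delta=0.5212 Bond=-9.3509
(1,0): Delta=0.0000 Bond=0.0000
(1,1): Delta=0.6892 Bond=-13.6013
V0=2.6374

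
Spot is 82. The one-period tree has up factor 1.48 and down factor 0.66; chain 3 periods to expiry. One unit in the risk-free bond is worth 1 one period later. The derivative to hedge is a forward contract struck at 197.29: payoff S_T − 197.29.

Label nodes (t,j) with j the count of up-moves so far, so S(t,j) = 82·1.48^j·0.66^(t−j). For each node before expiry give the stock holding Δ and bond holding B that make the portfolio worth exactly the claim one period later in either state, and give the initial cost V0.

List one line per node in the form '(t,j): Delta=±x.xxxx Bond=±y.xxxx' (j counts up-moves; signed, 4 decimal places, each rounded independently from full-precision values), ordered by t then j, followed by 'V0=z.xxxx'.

No-arbitrage ⇒ martingale measure with p* = (R−d)/(u−d) = 0.4146.
At expiry t=3: V(3,0)=-173.7153, V(3,1)=-144.4256, V(3,2)=-78.7456, V(3,3)=68.5369
Node (2,0) S=35.7192: V=(p*·-144.4256+(1−p*)·-173.7153)/1=-161.5708; Δ=(-144.4256−-173.7153)/(52.8644−23.5747)=1.0000; B=V−Δ·S=-197.2900
Node (2,1) S=80.0976: V=(p*·-78.7456+(1−p*)·-144.4256)/1=-117.1924; Δ=(-78.7456−-144.4256)/(118.5444−52.8644)=1.0000; B=V−Δ·S=-197.2900
Node (2,2) S=179.6128: V=(p*·68.5369+(1−p*)·-78.7456)/1=-17.6772; Δ=(68.5369−-78.7456)/(265.8269−118.5444)=1.0000; B=V−Δ·S=-197.2900
Node (1,0) S=54.1200: V=(p*·-117.1924+(1−p*)·-161.5708)/1=-143.1700; Δ=(-117.1924−-161.5708)/(80.0976−35.7192)=1.0000; B=V−Δ·S=-197.2900
Node (1,1) S=121.3600: V=(p*·-17.6772+(1−p*)·-117.1924)/1=-75.9300; Δ=(-17.6772−-117.1924)/(179.6128−80.0976)=1.0000; B=V−Δ·S=-197.2900
Node (0,0) S=82.0000: V=(p*·-75.9300+(1−p*)·-143.1700)/1=-115.2900; Δ=(-75.9300−-143.1700)/(121.3600−54.1200)=1.0000; B=V−Δ·S=-197.2900
Check: Δ(0,0)·S0 + B(0,0) = -115.2900 = V0.

(0,0): Delta=1.0000 Bond=-197.2900
(1,0): Delta=1.0000 Bond=-197.2900
(1,1): Delta=1.0000 Bond=-197.2900
(2,0): Delta=1.0000 Bond=-197.2900
(2,1): Delta=1.0000 Bond=-197.2900
(2,2): Delta=1.0000 Bond=-197.2900
V0=-115.2900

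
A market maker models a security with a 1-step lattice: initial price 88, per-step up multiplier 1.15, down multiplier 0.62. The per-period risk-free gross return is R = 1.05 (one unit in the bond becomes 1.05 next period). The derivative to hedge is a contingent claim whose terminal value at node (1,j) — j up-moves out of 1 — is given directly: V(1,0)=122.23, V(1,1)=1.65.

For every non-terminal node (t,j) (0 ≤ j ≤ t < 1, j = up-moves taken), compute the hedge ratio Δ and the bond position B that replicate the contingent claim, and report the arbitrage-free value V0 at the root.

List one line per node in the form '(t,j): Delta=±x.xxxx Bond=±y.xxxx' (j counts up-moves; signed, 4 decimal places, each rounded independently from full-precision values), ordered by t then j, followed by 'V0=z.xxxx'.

Since d<R<u, set p* = (R−d)/(u−d) = 0.8113; price each node as the discounted p*-expectation of its children.
Terminal payoffs: V(1,0)=122.2300, V(1,1)=1.6500
(0,0): S=88.0000. Δ = (V_up−V_dn)/(S_up−S_dn) = (1.6500−122.2300)/(101.2000−54.5600) = -2.5853. V = [p*·1.6500 + (1−p*)·122.2300]/1.05 = 23.2390. B = V − Δ·S = 250.7484.
Each (Δ,B) replicates both successor values, so the strategy is self-financing and V0 is arbitrage-free.

(0,0): Delta=-2.5853 Bond=250.7484
V0=23.2390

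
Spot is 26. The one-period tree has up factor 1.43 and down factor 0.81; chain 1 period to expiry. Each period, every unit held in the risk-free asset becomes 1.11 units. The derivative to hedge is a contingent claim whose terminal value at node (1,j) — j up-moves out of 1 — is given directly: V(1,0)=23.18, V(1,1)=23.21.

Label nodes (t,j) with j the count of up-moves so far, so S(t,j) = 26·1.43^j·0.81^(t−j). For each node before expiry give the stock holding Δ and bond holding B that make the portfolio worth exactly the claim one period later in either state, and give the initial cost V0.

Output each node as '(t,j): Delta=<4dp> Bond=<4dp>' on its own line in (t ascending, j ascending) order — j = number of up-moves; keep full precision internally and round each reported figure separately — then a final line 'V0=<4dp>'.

(0,0): Delta=0.0019 Bond=20.8476
V0=20.8960

No-arbitrage ⇒ martingale measure with p* = (R−d)/(u−d) = 0.4839.
Payoff layer (t=1): V(1,0)=23.1800, V(1,1)=23.2100
  t=0,j=0: stock 26.0000 → up 37.1800 (V=23.2100), down 21.0600 (V=23.1800). Price 20.8960; hedge Δ=0.0019, bond B=20.8476.
Check: Δ(0,0)·S0 + B(0,0) = 20.8960 = V0.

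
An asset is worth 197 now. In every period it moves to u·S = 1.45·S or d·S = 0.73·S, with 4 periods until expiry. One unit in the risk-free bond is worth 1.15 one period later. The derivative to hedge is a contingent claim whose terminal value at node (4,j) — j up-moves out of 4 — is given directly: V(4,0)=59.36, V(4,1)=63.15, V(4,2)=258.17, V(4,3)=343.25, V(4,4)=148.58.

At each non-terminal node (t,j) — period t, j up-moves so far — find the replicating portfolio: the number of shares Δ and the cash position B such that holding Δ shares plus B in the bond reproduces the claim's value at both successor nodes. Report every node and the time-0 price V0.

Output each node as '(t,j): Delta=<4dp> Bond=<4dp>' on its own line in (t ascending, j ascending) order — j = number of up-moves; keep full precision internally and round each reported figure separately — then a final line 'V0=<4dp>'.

The replicating-portfolio and risk-neutral prices coincide; use p* = (1.15−0.73)/(1.45−0.73) = 0.5833 for the latter.
At expiry t=4: V(4,0)=59.3600, V(4,1)=63.1500, V(4,2)=258.1700, V(4,3)=343.2500, V(4,4)=148.5800
  t=3,j=0: stock 76.6363 → up 111.1227 (V=63.1500), down 55.9445 (V=59.3600). Price 53.5399; hedge Δ=0.0687, bond B=48.2760.
  t=3,j=1: stock 152.2229 → up 220.7232 (V=258.1700), down 111.1227 (V=63.1500). Price 153.8362; hedge Δ=1.7794, bond B=-117.0249.
  t=3,j=2: stock 302.3605 → up 438.4228 (V=343.2500), down 220.7232 (V=258.1700). Price 267.6522; hedge Δ=0.3908, bond B=149.4855.
  t=3,j=3: stock 600.5791 → up 870.8397 (V=148.5800), down 438.4228 (V=343.2500). Price 199.7326; hedge Δ=-0.4502, bond B=470.1076.
  t=2,j=0: stock 104.9813 → up 152.2229 (V=153.8362), down 76.6363 (V=53.5399). Price 97.4314; hedge Δ=1.3269, bond B=-41.8692.
  t=2,j=1: stock 208.5245 → up 302.3605 (V=267.6522), down 152.2229 (V=153.8362). Price 191.5034; hedge Δ=0.7581, bond B=33.4257.
  t=2,j=2: stock 414.1925 → up 600.5791 (V=199.7326), down 302.3605 (V=267.6522). Price 198.2891; hedge Δ=-0.2278, bond B=292.6218.
  t=1,j=0: stock 143.8100 → up 208.5245 (V=191.5034), down 104.9813 (V=97.4314). Price 132.4406; hedge Δ=0.9085, bond B=1.7851.
  t=1,j=1: stock 285.6500 → up 414.1925 (V=198.2891), down 208.5245 (V=191.5034). Price 169.9667; hedge Δ=0.0330, bond B=160.5421.
  t=0,j=0: stock 197.0000 → up 285.6500 (V=169.9667), down 143.8100 (V=132.4406). Price 134.2007; hedge Δ=0.2646, bond B=82.0812.
Check: Δ(0,0)·S0 + B(0,0) = 134.2007 = V0.

(0,0): Delta=0.2646 Bond=82.0812
(1,0): Delta=0.9085 Bond=1.7851
(1,1): Delta=0.0330 Bond=160.5421
(2,0): Delta=1.3269 Bond=-41.8692
(2,1): Delta=0.7581 Bond=33.4257
(2,2): Delta=-0.2278 Bond=292.6218
(3,0): Delta=0.0687 Bond=48.2760
(3,1): Delta=1.7794 Bond=-117.0249
(3,2): Delta=0.3908 Bond=149.4855
(3,3): Delta=-0.4502 Bond=470.1076
V0=134.2007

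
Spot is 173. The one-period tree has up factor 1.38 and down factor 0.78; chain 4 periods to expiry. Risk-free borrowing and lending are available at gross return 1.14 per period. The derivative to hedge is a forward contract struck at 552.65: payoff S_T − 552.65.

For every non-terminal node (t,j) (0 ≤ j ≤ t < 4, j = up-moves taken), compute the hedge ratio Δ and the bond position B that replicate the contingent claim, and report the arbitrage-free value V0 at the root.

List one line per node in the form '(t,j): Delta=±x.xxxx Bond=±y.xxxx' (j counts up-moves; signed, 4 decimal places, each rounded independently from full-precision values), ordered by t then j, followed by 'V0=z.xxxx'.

No-arbitrage ⇒ martingale measure with p* = (R−d)/(u−d) = 0.6000.
Terminal values V(4,·): V(4,0)=-488.6140, V(4,1)=-439.3555, V(4,2)=-352.2058, V(4,3)=-198.0180, V(4,4)=74.7759
  t=3,j=0: stock 82.0975 → up 113.2945 (V=-439.3555), down 64.0360 (V=-488.6140). Price -402.6832; hedge Δ=1.0000, bond B=-484.7807.
  t=3,j=1: stock 145.2494 → up 200.4442 (V=-352.2058), down 113.2945 (V=-439.3555). Price -339.5313; hedge Δ=1.0000, bond B=-484.7807.
  t=3,j=2: stock 256.9797 → up 354.6320 (V=-198.0180), down 200.4442 (V=-352.2058). Price -227.8010; hedge Δ=1.0000, bond B=-484.7807.
  t=3,j=3: stock 454.6565 → up 627.4259 (V=74.7759), down 354.6320 (V=-198.0180). Price -30.1242; hedge Δ=1.0000, bond B=-484.7807.
  t=2,j=0: stock 105.2532 → up 145.2494 (V=-339.5313), down 82.0975 (V=-402.6832). Price -319.9930; hedge Δ=1.0000, bond B=-425.2462.
  t=2,j=1: stock 186.2172 → up 256.9797 (V=-227.8010), down 145.2494 (V=-339.5313). Price -239.0290; hedge Δ=1.0000, bond B=-425.2462.
  t=2,j=2: stock 329.4612 → up 454.6565 (V=-30.1242), down 256.9797 (V=-227.8010). Price -95.7850; hedge Δ=1.0000, bond B=-425.2462.
  t=1,j=0: stock 134.9400 → up 186.2172 (V=-239.0290), down 105.2532 (V=-319.9930). Price -238.0830; hedge Δ=1.0000, bond B=-373.0230.
  t=1,j=1: stock 238.7400 → up 329.4612 (V=-95.7850), down 186.2172 (V=-239.0290). Price -134.2830; hedge Δ=1.0000, bond B=-373.0230.
  t=0,j=0: stock 173.0000 → up 238.7400 (V=-134.2830), down 134.9400 (V=-238.0830). Price -154.2132; hedge Δ=1.0000, bond B=-327.2132.
Check: Δ(0,0)·S0 + B(0,0) = -154.2132 = V0.

(0,0): Delta=1.0000 Bond=-327.2132
(1,0): Delta=1.0000 Bond=-373.0230
(1,1): Delta=1.0000 Bond=-373.0230
(2,0): Delta=1.0000 Bond=-425.2462
(2,1): Delta=1.0000 Bond=-425.2462
(2,2): Delta=1.0000 Bond=-425.2462
(3,0): Delta=1.0000 Bond=-484.7807
(3,1): Delta=1.0000 Bond=-484.7807
(3,2): Delta=1.0000 Bond=-484.7807
(3,3): Delta=1.0000 Bond=-484.7807
V0=-154.2132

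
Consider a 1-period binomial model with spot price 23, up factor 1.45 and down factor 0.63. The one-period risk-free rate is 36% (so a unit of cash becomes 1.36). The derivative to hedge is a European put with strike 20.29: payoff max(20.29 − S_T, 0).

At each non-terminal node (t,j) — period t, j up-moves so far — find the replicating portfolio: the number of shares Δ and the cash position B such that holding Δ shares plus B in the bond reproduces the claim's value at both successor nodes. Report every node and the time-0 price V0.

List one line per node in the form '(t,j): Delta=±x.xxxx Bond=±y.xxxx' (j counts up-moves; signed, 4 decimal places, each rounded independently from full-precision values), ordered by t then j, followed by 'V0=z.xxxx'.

(0,0): Delta=-0.3075 Bond=7.5412
V0=0.4681

The replicating-portfolio and risk-neutral prices coincide; use p* = (1.36−0.63)/(1.45−0.63) = 0.8902 for the latter.
Terminal payoffs: V(1,0)=5.8000, V(1,1)=0.0000
(0,0): S=23.0000. Δ = (V_up−V_dn)/(S_up−S_dn) = (0.0000−5.8000)/(33.3500−14.4900) = -0.3075. V = [p*·0.0000 + (1−p*)·5.8000]/1.36 = 0.4681. B = V − Δ·S = 7.5412.
Check: Δ(0,0)·S0 + B(0,0) = 0.4681 = V0.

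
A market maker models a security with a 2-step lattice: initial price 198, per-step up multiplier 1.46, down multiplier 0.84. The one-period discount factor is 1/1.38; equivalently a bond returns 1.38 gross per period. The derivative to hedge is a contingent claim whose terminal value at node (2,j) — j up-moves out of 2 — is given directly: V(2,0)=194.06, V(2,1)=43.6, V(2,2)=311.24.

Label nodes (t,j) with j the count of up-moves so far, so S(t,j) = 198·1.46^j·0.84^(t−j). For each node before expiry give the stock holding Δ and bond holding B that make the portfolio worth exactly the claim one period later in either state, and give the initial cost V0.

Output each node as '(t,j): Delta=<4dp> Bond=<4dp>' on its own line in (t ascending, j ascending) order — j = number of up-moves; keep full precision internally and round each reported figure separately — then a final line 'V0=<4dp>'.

Risk-neutral probability p* = (R−d)/(u−d) = (1.38−0.84)/(1.46−0.84) = 0.8710.
At expiry t=2: V(2,0)=194.0600, V(2,1)=43.6000, V(2,2)=311.2400
  t=1,j=0: stock 166.3200 → up 242.8272 (V=43.6000), down 139.7088 (V=194.0600). Price 45.6625; hedge Δ=-1.4591, bond B=288.3399.
  t=1,j=1: stock 289.0800 → up 422.0568 (V=311.2400), down 242.8272 (V=43.6000). Price 200.5115; hedge Δ=1.4933, bond B=-231.1660.
  t=0,j=0: stock 198.0000 → up 289.0800 (V=200.5115), down 166.3200 (V=45.6625). Price 130.8195; hedge Δ=1.2614, bond B=-118.9369.
Root portfolio cost Δ·198+B reproduces V0=130.8195.

(0,0): Delta=1.2614 Bond=-118.9369
(1,0): Delta=-1.4591 Bond=288.3399
(1,1): Delta=1.4933 Bond=-231.1660
V0=130.8195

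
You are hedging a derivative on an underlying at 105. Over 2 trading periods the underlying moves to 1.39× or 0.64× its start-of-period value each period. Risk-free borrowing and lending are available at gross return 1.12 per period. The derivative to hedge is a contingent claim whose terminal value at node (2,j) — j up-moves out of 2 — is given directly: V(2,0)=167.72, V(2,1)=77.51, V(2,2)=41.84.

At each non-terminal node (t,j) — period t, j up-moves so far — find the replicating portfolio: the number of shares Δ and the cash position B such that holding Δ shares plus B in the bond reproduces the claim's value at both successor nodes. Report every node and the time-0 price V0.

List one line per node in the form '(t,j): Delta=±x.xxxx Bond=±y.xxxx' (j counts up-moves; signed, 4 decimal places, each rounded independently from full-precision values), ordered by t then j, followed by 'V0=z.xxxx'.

Since d<R<u, set p* = (R−d)/(u−d) = 0.6400; price each node as the discounted p*-expectation of its children.
Terminal payoffs: V(2,0)=167.7200, V(2,1)=77.5100, V(2,2)=41.8400
(1,0): S=67.2000. Δ = (V_up−V_dn)/(S_up−S_dn) = (77.5100−167.7200)/(93.4080−43.0080) = -1.7899. V = [p*·77.5100 + (1−p*)·167.7200]/1.12 = 98.2014. B = V − Δ·S = 218.4814.
(1,1): S=145.9500. Δ = (V_up−V_dn)/(S_up−S_dn) = (41.8400−77.5100)/(202.8705−93.4080) = -0.3259. V = [p*·41.8400 + (1−p*)·77.5100]/1.12 = 48.8225. B = V − Δ·S = 96.3825.
(0,0): S=105.0000. Δ = (V_up−V_dn)/(S_up−S_dn) = (48.8225−98.2014)/(145.9500−67.2000) = -0.6270. V = [p*·48.8225 + (1−p*)·98.2014]/1.12 = 59.4633. B = V − Δ·S = 125.3019.
Root portfolio cost Δ·105+B reproduces V0=59.4633.

(0,0): Delta=-0.6270 Bond=125.3019
(1,0): Delta=-1.7899 Bond=218.4814
(1,1): Delta=-0.3259 Bond=96.3825
V0=59.4633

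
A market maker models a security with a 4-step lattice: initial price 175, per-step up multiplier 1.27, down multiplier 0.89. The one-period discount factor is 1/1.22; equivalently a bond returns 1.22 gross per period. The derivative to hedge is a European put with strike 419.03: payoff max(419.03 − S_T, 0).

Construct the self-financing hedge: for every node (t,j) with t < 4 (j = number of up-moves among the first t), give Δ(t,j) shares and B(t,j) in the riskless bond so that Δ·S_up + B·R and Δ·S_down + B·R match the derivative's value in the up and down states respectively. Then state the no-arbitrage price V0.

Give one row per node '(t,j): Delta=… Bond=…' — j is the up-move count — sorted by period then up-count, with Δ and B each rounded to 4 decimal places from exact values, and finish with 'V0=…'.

(0,0): Delta=-0.8035 Bond=164.0688
(1,0): Delta=-1.0000 Bond=230.7627
(1,1): Delta=-0.7827 Bond=195.5278
(2,0): Delta=-1.0000 Bond=281.5305
(2,1): Delta=-1.0000 Bond=281.5305
(2,2): Delta=-0.7596 Bond=232.0308
(3,0): Delta=-1.0000 Bond=343.4672
(3,1): Delta=-1.0000 Bond=343.4672
(3,2): Delta=-1.0000 Bond=343.4672
(3,3): Delta=-0.7341 Bond=273.9276
V0=23.4494

No-arbitrage ⇒ martingale measure with p* = (R−d)/(u−d) = 0.8684.
Terminal values V(4,·): V(4,0)=309.2311, V(4,1)=262.3506, V(4,2)=195.4538, V(4,3)=99.9943, V(4,4)=0.0000
  t=3,j=0: stock 123.3696 → up 156.6794 (V=262.3506), down 109.7989 (V=309.2311). Price 220.0976; hedge Δ=-1.0000, bond B=343.4672.
  t=3,j=1: stock 176.0442 → up 223.5762 (V=195.4538), down 156.6794 (V=262.3506). Price 167.4230; hedge Δ=-1.0000, bond B=343.4672.
  t=3,j=2: stock 251.2092 → up 319.0357 (V=99.9943), down 223.5762 (V=195.4538). Price 92.2580; hedge Δ=-1.0000, bond B=343.4672.
  t=3,j=3: stock 358.4670 → up 455.2531 (V=0.0000), down 319.0357 (V=99.9943). Price 10.7846; hedge Δ=-0.7341, bond B=273.9276.
  t=2,j=0: stock 138.6175 → up 176.0442 (V=167.4230), down 123.3696 (V=220.0976). Price 142.9130; hedge Δ=-1.0000, bond B=281.5305.
  t=2,j=1: stock 197.8025 → up 251.2092 (V=92.2580), down 176.0442 (V=167.4230). Price 83.7280; hedge Δ=-1.0000, bond B=281.5305.
  t=2,j=2: stock 282.2575 → up 358.4670 (V=10.7846), down 251.2092 (V=92.2580). Price 17.6268; hedge Δ=-0.7596, bond B=232.0308.
  t=1,j=0: stock 155.7500 → up 197.8025 (V=83.7280), down 138.6175 (V=142.9130). Price 75.0127; hedge Δ=-1.0000, bond B=230.7627.
  t=1,j=1: stock 222.2500 → up 282.2575 (V=17.6268), down 197.8025 (V=83.7280). Price 21.5773; hedge Δ=-0.7827, bond B=195.5278.
  t=0,j=0: stock 175.0000 → up 222.2500 (V=21.5773), down 155.7500 (V=75.0127). Price 23.4494; hedge Δ=-0.8035, bond B=164.0688.
Each (Δ,B) replicates both successor values, so the strategy is self-financing and V0 is arbitrage-free.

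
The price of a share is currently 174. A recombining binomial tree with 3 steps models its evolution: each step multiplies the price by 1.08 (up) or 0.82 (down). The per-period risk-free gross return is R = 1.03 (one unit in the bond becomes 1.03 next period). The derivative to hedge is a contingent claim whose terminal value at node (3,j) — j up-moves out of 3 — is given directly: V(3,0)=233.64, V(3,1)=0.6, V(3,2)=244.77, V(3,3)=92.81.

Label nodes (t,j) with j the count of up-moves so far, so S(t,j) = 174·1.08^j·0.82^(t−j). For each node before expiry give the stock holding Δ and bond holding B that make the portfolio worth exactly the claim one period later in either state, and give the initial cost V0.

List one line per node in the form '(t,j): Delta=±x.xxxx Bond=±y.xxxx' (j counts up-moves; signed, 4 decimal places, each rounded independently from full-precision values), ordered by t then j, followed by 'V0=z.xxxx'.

The replicating-portfolio and risk-neutral prices coincide; use p* = (1.03−0.82)/(1.08−0.82) = 0.8077 for the latter.
Payoff layer (t=3): V(3,0)=233.6400, V(3,1)=0.6000, V(3,2)=244.7700, V(3,3)=92.8100
Node (2,0) S=116.9976: V=(p*·0.6000+(1−p*)·233.6400)/1.03=44.0926; Δ=(0.6000−233.6400)/(126.3574−95.9380)=-7.6609; B=V−Δ·S=940.4003
Node (2,1) S=154.0944: V=(p*·244.7700+(1−p*)·0.6000)/1.03=192.0527; Δ=(244.7700−0.6000)/(166.4220−126.3574)=6.0944; B=V−Δ·S=-747.0627
Node (2,2) S=202.9536: V=(p*·92.8100+(1−p*)·244.7700)/1.03=118.4787; Δ=(92.8100−244.7700)/(219.1899−166.4220)=-2.8798; B=V−Δ·S=702.9403
Node (1,0) S=142.6800: V=(p*·192.0527+(1−p*)·44.0926)/1.03=158.8338; Δ=(192.0527−44.0926)/(154.0944−116.9976)=3.9885; B=V−Δ·S=-410.2433
Node (1,1) S=187.9200: V=(p*·118.4787+(1−p*)·192.0527)/1.03=128.7646; Δ=(118.4787−192.0527)/(202.9536−154.0944)=-1.5058; B=V−Δ·S=411.7413
Node (0,0) S=174.0000: V=(p*·128.7646+(1−p*)·158.8338)/1.03=130.6283; Δ=(128.7646−158.8338)/(187.9200−142.6800)=-0.6647; B=V−Δ·S=246.2790
Check: Δ(0,0)·S0 + B(0,0) = 130.6283 = V0.

(0,0): Delta=-0.6647 Bond=246.2790
(1,0): Delta=3.9885 Bond=-410.2433
(1,1): Delta=-1.5058 Bond=411.7413
(2,0): Delta=-7.6609 Bond=940.4003
(2,1): Delta=6.0944 Bond=-747.0627
(2,2): Delta=-2.8798 Bond=702.9403
V0=130.6283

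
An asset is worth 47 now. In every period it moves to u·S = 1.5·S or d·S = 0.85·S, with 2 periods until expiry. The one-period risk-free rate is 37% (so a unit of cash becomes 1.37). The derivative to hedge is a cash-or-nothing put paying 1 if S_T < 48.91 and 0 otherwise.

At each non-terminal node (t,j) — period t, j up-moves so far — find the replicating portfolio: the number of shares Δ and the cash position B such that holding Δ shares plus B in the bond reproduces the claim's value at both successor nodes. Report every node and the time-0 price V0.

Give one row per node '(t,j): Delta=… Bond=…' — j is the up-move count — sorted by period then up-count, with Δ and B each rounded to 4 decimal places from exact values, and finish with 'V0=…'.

Risk-neutral probability p* = (R−d)/(u−d) = (1.37−0.85)/(1.5−0.85) = 0.8000.
Payoff layer (t=2): V(2,0)=1.0000, V(2,1)=0.0000, V(2,2)=0.0000
  t=1,j=0: stock 39.9500 → up 59.9250 (V=0.0000), down 33.9575 (V=1.0000). Price 0.1460; hedge Δ=-0.0385, bond B=1.6844.
  t=1,j=1: stock 70.5000 → up 105.7500 (V=0.0000), down 59.9250 (V=0.0000). Price 0.0000; hedge Δ=0.0000, bond B=0.0000.
  t=0,j=0: stock 47.0000 → up 70.5000 (V=0.0000), down 39.9500 (V=0.1460). Price 0.0213; hedge Δ=-0.0048, bond B=0.2459.
Check: Δ(0,0)·S0 + B(0,0) = 0.0213 = V0.

(0,0): Delta=-0.0048 Bond=0.2459
(1,0): Delta=-0.0385 Bond=1.6844
(1,1): Delta=0.0000 Bond=0.0000
V0=0.0213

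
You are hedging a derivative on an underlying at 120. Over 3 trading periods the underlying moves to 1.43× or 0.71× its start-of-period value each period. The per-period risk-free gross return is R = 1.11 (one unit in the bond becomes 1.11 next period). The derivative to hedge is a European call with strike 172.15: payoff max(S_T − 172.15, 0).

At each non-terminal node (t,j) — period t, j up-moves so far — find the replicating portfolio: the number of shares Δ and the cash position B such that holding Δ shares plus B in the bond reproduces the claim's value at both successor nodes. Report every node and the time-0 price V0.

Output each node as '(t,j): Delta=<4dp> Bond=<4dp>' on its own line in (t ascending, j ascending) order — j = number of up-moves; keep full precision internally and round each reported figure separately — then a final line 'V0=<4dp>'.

(0,0): Delta=0.5219 Bond=-39.5892
(1,0): Delta=0.0169 Bond=-0.9228
(1,1): Delta=0.7224 Bond=-78.3609
(2,0): Delta=0.0000 Bond=0.0000
(2,1): Delta=0.0237 Bond=-1.8438
(2,2): Delta=1.0000 Bond=-155.0901
V0=23.0360

Risk-neutral probability p* = (R−d)/(u−d) = (1.11−0.71)/(1.43−0.71) = 0.5556.
Payoff layer (t=3): V(3,0)=0.0000, V(3,1)=0.0000, V(3,2)=2.0755, V(3,3)=178.7548
Node (2,0) S=60.4920: V=(p*·0.0000+(1−p*)·0.0000)/1.11=0.0000; Δ=(0.0000−0.0000)/(86.5036−42.9493)=0.0000; B=V−Δ·S=0.0000
Node (2,1) S=121.8360: V=(p*·2.0755+(1−p*)·0.0000)/1.11=1.0388; Δ=(2.0755−0.0000)/(174.2255−86.5036)=0.0237; B=V−Δ·S=-1.8438
Node (2,2) S=245.3880: V=(p*·178.7548+(1−p*)·2.0755)/1.11=90.2979; Δ=(178.7548−2.0755)/(350.9048−174.2255)=1.0000; B=V−Δ·S=-155.0901
Node (1,0) S=85.2000: V=(p*·1.0388+(1−p*)·0.0000)/1.11=0.5199; Δ=(1.0388−0.0000)/(121.8360−60.4920)=0.0169; B=V−Δ·S=-0.9228
Node (1,1) S=171.6000: V=(p*·90.2979+(1−p*)·1.0388)/1.11=45.6101; Δ=(90.2979−1.0388)/(245.3880−121.8360)=0.7224; B=V−Δ·S=-78.3609
Node (0,0) S=120.0000: V=(p*·45.6101+(1−p*)·0.5199)/1.11=23.0360; Δ=(45.6101−0.5199)/(171.6000−85.2000)=0.5219; B=V−Δ·S=-39.5892
Self-financing check: at every node Δ·S+B equals the discounted successor values.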